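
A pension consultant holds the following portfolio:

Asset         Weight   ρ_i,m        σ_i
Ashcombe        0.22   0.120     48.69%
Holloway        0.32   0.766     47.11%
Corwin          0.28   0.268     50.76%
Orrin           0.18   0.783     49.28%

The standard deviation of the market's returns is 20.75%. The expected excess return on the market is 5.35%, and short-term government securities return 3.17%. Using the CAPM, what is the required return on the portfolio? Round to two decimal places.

9.25%

β_Ashcombe = 0.120 × 48.69% / 20.75% = 0.2816
β_Holloway = 0.766 × 47.11% / 20.75% = 1.7391
β_Corwin = 0.268 × 50.76% / 20.75% = 0.6556
β_Orrin = 0.783 × 49.28% / 20.75% = 1.8596
β_P = Σ w_i β_i = 0.22×0.2816 + 0.32×1.7391 + 0.28×0.6556 + 0.18×1.8596 = 1.1368
E(R_P) = R_f + β_P × MRP = 3.17% + 1.1368 × 5.35% = 9.25%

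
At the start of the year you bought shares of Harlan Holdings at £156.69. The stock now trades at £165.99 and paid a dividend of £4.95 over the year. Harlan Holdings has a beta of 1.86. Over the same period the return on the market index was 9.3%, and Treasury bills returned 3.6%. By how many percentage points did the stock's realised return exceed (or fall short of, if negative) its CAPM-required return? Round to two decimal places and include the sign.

Realised HPR = (P1 + D1 − P0) / P0 = (165.99 + 4.95 − 156.69) / 156.69 = 14.25 / 156.69 = 9.0944%
MRP = 9.3% − 3.6% = 5.70%
CAPM required = R_f + β·MRP = 3.6% + 1.86 × 5.7% = 14.2020%
α = realised − required = 9.0944% − 14.2020% = -5.11%

-5.11%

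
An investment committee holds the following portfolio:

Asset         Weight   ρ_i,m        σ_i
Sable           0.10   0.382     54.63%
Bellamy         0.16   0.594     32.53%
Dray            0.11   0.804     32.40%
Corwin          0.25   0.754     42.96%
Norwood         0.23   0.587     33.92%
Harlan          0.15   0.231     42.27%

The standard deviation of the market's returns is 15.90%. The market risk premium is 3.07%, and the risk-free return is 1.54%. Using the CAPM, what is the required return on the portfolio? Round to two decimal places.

β_Sable = 0.382 × 54.63% / 15.90% = 1.3125
β_Bellamy = 0.594 × 32.53% / 15.90% = 1.2153
β_Dray = 0.804 × 32.40% / 15.90% = 1.6383
β_Corwin = 0.754 × 42.96% / 15.90% = 2.0372
β_Norwood = 0.587 × 33.92% / 15.90% = 1.2523
β_Harlan = 0.231 × 42.27% / 15.90% = 0.6141
β_P = Σ w_i β_i = 0.10×1.3125 + 0.16×1.2153 + 0.11×1.6383 + 0.25×2.0372 + 0.23×1.2523 + 0.15×0.6141 = 1.3954
E(R_P) = R_f + β_P × MRP = 1.54% + 1.3954 × 3.07% = 5.82%

5.82%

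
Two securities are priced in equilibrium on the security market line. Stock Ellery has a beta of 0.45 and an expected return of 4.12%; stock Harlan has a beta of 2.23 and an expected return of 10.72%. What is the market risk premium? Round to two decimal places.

Both satisfy E(R) = R_f + β·MRP, so the slope of the SML is
MRP = (10.72% − 4.12%) / (2.23 − 0.45) = 6.60% / 1.78 = 3.7079%

3.71%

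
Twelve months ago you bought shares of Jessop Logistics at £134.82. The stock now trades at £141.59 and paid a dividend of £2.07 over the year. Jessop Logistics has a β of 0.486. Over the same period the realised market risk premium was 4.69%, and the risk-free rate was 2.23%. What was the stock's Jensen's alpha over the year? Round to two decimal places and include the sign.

+2.05%

Realised HPR = (P1 + D1 − P0) / P0 = (141.59 + 2.07 − 134.82) / 134.82 = 8.84 / 134.82 = 6.5569%
CAPM required = R_f + β·MRP = 2.23% + 0.486 × 4.69% = 4.50934%
α = realised − required = 6.5569% − 4.50934% = +2.05%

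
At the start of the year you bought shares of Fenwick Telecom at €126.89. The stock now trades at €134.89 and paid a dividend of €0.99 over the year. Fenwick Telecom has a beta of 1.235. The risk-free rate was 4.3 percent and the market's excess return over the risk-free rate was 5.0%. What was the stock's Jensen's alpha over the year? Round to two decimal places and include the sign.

-3.39%

Realised HPR = (P1 + D1 − P0) / P0 = (134.89 + 0.99 − 126.89) / 126.89 = 8.99 / 126.89 = 7.0849%
CAPM required = R_f + β·MRP = 4.3% + 1.235 × 5.0% = 10.4750%
α = realised − required = 7.0849% − 10.4750% = -3.39%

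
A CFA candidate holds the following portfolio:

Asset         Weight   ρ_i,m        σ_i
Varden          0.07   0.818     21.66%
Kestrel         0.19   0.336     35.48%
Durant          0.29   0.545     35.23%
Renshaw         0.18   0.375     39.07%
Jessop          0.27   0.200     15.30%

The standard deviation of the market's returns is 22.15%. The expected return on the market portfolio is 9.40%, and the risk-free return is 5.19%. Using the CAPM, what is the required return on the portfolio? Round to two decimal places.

7.57%

β_Varden = 0.818 × 21.66% / 22.15% = 0.7999
β_Kestrel = 0.336 × 35.48% / 22.15% = 0.5382
β_Durant = 0.545 × 35.23% / 22.15% = 0.8668
β_Renshaw = 0.375 × 39.07% / 22.15% = 0.6615
β_Jessop = 0.200 × 15.30% / 22.15% = 0.1381
β_P = Σ w_i β_i = 0.07×0.7999 + 0.19×0.5382 + 0.29×0.8668 + 0.18×0.6615 + 0.27×0.1381 = 0.5660
MRP = 9.40% − 5.19% = 4.21%
E(R_P) = R_f + β_P × MRP = 5.19% + 0.5660 × 4.21% = 7.57%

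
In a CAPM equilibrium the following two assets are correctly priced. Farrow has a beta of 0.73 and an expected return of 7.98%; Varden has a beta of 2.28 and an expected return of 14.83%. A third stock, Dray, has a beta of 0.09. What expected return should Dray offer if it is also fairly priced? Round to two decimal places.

MRP (SML slope) = (14.83% − 7.98%) / (2.28 − 0.73) = 6.85% / 1.55 = 4.4194%
R_f (intercept) = 7.98% − 0.73 × 4.4194% = 4.7538%
E(R_Dray) = R_f + β × MRP = 4.7538% + 0.09 × 4.4194% = 5.15%

5.15%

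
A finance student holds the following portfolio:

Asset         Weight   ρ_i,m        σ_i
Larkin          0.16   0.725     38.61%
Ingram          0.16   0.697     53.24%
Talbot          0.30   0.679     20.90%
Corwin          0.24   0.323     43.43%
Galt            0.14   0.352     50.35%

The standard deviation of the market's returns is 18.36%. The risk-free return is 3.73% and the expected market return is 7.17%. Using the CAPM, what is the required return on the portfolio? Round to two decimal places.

β_Larkin = 0.725 × 38.61% / 18.36% = 1.5246
β_Ingram = 0.697 × 53.24% / 18.36% = 2.0211
β_Talbot = 0.679 × 20.90% / 18.36% = 0.7729
β_Corwin = 0.323 × 43.43% / 18.36% = 0.7640
β_Galt = 0.352 × 50.35% / 18.36% = 0.9653
β_P = Σ w_i β_i = 0.16×1.5246 + 0.16×2.0211 + 0.30×0.7729 + 0.24×0.7640 + 0.14×0.9653 = 1.1177
MRP = 7.17% − 3.73% = 3.44%
E(R_P) = R_f + β_P × MRP = 3.73% + 1.1177 × 3.44% = 7.57%

7.57%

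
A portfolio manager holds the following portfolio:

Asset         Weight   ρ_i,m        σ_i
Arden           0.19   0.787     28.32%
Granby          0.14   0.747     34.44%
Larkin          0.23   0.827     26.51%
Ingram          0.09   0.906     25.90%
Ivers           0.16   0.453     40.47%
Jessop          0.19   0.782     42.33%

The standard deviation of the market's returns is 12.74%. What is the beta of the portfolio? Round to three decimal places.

1.901

β_Arden = 0.787 × 28.32% / 12.74% = 1.7494
β_Granby = 0.747 × 34.44% / 12.74% = 2.0194
β_Larkin = 0.827 × 26.51% / 12.74% = 1.7209
β_Ingram = 0.906 × 25.90% / 12.74% = 1.8419
β_Ivers = 0.453 × 40.47% / 12.74% = 1.4390
β_Jessop = 0.782 × 42.33% / 12.74% = 2.5983
β_P = Σ w_i β_i = 0.19×1.7494 + 0.14×2.0194 + 0.23×1.7209 + 0.09×1.8419 + 0.16×1.4390 + 0.19×2.5983 = 1.9006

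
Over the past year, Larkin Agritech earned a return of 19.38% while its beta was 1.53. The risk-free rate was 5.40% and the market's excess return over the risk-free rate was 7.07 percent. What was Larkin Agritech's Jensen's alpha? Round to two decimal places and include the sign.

CAPM benchmark = R_f + β(R_m − R_f) = 5.40% + 1.53 × 7.07% = 16.2171%
α = actual − benchmark = 19.38% − 16.2171% = +3.16%

+3.16%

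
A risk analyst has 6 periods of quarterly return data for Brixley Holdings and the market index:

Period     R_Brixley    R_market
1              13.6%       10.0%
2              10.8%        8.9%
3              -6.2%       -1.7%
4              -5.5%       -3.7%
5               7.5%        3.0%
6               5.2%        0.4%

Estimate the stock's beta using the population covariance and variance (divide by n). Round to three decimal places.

Mean R_i = (13.6 + 10.8 − 6.2 − 5.5 + 7.5 + 5.2) / 6 = 4.2333%
Mean R_m = (10.0 + 8.9 − 1.7 − 3.7 + 3.0 + 0.4) / 6 = 2.8167%
Σ(R_i − R̄_i)(R_m − R̄_m) = 216.0467  ⇒  Cov = 216.0467 / 6 = 36.0078
Σ(R_m − R̄_m)² = 157.3483  ⇒  Var(R_m) = 157.3483 / 6 = 26.2247
β = Cov / Var(R_m) = 36.0078 / 26.2247 = 1.3730

1.373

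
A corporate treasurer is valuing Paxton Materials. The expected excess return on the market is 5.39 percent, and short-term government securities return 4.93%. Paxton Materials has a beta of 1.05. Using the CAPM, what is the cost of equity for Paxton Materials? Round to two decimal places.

E(R) = R_f + β × MRP = 4.93% + 1.05 × 5.39% = 10.59%

10.59%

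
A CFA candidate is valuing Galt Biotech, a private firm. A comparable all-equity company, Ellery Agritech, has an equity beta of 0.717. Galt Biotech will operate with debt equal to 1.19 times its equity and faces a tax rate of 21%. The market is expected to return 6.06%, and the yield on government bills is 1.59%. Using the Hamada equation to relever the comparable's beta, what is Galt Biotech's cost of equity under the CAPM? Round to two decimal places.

7.81%

β_L = β_U × [1 + (1 − t)(D/E)] = 0.717 × [1 + (1 − 0.21) × 1.19]
    = 0.717 × [1 + 0.79 × 1.19] = 0.717 × 1.9401 = 1.3911
MRP = 6.06% − 1.59% = 4.47%
E(R) = R_f + β_L × MRP = 1.59% + 1.3911 × 4.47% = 7.81%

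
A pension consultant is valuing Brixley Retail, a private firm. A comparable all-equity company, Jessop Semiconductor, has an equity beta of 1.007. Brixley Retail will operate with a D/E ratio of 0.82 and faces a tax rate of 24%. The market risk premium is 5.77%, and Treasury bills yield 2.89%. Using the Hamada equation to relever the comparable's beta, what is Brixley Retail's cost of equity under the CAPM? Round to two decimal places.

β_L = β_U × [1 + (1 − t)(D/E)] = 1.007 × [1 + (1 − 0.24) × 0.82]
    = 1.007 × [1 + 0.76 × 0.82] = 1.007 × 1.6232 = 1.6346
E(R) = R_f + β_L × MRP = 2.89% + 1.6346 × 5.77% = 12.32%

12.32%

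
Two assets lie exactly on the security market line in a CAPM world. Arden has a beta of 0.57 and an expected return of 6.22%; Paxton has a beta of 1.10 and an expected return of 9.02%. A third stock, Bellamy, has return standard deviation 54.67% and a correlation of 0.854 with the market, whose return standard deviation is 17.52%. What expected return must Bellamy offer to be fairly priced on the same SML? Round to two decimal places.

MRP = (9.02% − 6.22%) / (1.10 − 0.57) = 5.2830%
R_f = 6.22% − 0.57 × 5.2830% = 3.2087%
β_Bellamy = ρ·σ_i/σ_m = 0.854 × 54.67 / 17.52 = 2.6649
E(R_Bellamy) = R_f + β × MRP = 3.2087% + 2.6649 × 5.2830% = 17.29%

17.29%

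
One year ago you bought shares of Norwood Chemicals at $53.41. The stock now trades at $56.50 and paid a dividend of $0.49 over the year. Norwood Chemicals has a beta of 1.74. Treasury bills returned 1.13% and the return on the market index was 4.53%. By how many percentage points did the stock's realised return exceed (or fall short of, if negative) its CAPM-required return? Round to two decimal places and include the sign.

Realised HPR = (P1 + D1 − P0) / P0 = (56.50 + 0.49 − 53.41) / 53.41 = 3.58 / 53.41 = 6.7029%
MRP = 4.53% − 1.13% = 3.40%
CAPM required = R_f + β·MRP = 1.13% + 1.74 × 3.40% = 7.0460%
α = realised − required = 6.7029% − 7.0460% = -0.34%

-0.34%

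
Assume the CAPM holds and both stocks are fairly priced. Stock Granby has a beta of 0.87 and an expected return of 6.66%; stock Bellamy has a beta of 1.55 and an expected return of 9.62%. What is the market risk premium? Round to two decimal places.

Both satisfy E(R) = R_f + β·MRP, so the slope of the SML is
MRP = (9.62% − 6.66%) / (1.55 − 0.87) = 2.96% / 0.68 = 4.3529%

4.35%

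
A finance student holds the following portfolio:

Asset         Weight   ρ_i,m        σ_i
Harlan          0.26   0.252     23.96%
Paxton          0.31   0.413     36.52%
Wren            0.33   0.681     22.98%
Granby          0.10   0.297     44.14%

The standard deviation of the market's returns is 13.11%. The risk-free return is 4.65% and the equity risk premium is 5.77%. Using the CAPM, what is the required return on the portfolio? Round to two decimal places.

10.25%

β_Harlan = 0.252 × 23.96% / 13.11% = 0.4606
β_Paxton = 0.413 × 36.52% / 13.11% = 1.1505
β_Wren = 0.681 × 22.98% / 13.11% = 1.1937
β_Granby = 0.297 × 44.14% / 13.11% = 1.0000
β_P = Σ w_i β_i = 0.26×0.4606 + 0.31×1.1505 + 0.33×1.1937 + 0.10×1.0000 = 0.9703
E(R_P) = R_f + β_P × MRP = 4.65% + 0.9703 × 5.77% = 10.25%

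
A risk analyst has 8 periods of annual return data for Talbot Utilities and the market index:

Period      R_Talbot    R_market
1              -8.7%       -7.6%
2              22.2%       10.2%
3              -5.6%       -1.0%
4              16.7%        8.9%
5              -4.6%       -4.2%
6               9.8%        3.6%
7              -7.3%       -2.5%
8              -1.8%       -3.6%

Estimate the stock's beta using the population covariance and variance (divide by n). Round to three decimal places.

Mean R_i = (-8.7 + 22.2 − 5.6 + 16.7 − 4.6 + 9.8 − 7.3 − 1.8) / 8 = 2.5875%
Mean R_m = (-7.6 + 10.2 − 1.0 + 8.9 − 4.2 + 3.6 − 2.5 − 3.6) / 8 = 0.4750%
Σ(R_i − R̄_i)(R_m − R̄_m) = 516.2875  ⇒  Cov = 516.2875 / 8 = 64.5359
Σ(R_m − R̄_m)² = 290.0150  ⇒  Var(R_m) = 290.0150 / 8 = 36.2519
β = Cov / Var(R_m) = 64.5359 / 36.2519 = 1.7802

1.780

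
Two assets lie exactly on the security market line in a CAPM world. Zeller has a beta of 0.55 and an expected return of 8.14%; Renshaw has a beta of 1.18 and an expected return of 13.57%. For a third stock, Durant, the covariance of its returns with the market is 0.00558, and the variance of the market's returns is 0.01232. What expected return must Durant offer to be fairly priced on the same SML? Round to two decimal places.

7.30%

MRP = (13.57% − 8.14%) / (1.18 − 0.55) = 8.6190%
R_f = 8.14% − 0.55 × 8.6190% = 3.3996%
β_Durant = Cov / Var(R_m) = 0.00558 / 0.01232 = 0.4529
E(R_Durant) = R_f + β × MRP = 3.3996% + 0.4529 × 8.6190% = 7.30%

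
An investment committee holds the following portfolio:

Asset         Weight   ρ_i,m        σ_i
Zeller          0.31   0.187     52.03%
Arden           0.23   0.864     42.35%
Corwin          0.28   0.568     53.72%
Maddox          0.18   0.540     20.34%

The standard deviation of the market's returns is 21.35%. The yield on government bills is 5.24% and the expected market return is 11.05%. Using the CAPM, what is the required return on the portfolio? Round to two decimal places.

11.21%

β_Zeller = 0.187 × 52.03% / 21.35% = 0.4557
β_Arden = 0.864 × 42.35% / 21.35% = 1.7138
β_Corwin = 0.568 × 53.72% / 21.35% = 1.4292
β_Maddox = 0.540 × 20.34% / 21.35% = 0.5145
β_P = Σ w_i β_i = 0.31×0.4557 + 0.23×1.7138 + 0.28×1.4292 + 0.18×0.5145 = 1.0282
MRP = 11.05% − 5.24% = 5.81%
E(R_P) = R_f + β_P × MRP = 5.24% + 1.0282 × 5.81% = 11.21%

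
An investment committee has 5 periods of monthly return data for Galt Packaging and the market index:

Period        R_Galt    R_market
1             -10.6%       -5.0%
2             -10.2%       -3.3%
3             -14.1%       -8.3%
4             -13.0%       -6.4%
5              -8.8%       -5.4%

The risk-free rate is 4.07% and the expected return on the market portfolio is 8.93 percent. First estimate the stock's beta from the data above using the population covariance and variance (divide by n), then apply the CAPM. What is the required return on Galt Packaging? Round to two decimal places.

8.49%

Mean R_i = (-10.6 − 10.2 − 14.1 − 13.0 − 8.8) / 5 = -11.3400%
Mean R_m = (-5.0 − 3.3 − 8.3 − 6.4 − 5.4) / 5 = -5.6800%
Σ(R_i − R̄_i)(R_m − R̄_m) = 12.3540  ⇒  Cov = 12.3540 / 5 = 2.4708
Σ(R_m − R̄_m)² = 13.5880  ⇒  Var(R_m) = 13.5880 / 5 = 2.7176
β = Cov / Var(R_m) = 2.4708 / 2.7176 = 0.9092
MRP = 8.93% − 4.07% = 4.86%
E(R) = R_f + β × MRP = 4.07% + 0.9092 × 4.86% = 8.49%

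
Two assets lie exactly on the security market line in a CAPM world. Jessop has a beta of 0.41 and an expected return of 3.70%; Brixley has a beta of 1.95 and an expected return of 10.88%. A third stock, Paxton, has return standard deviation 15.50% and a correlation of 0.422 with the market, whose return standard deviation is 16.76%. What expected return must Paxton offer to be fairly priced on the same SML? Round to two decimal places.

MRP = (10.88% − 3.70%) / (1.95 − 0.41) = 4.6623%
R_f = 3.70% − 0.41 × 4.6623% = 1.7885%
β_Paxton = ρ·σ_i/σ_m = 0.422 × 15.50 / 16.76 = 0.3903
E(R_Paxton) = R_f + β × MRP = 1.7885% + 0.3903 × 4.6623% = 3.61%

3.61%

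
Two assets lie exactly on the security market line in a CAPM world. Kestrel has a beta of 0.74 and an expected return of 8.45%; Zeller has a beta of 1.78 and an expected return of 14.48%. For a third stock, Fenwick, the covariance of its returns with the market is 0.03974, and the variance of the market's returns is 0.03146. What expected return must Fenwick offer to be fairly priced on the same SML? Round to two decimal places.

11.48%

MRP = (14.48% − 8.45%) / (1.78 − 0.74) = 5.7981%
R_f = 8.45% − 0.74 × 5.7981% = 4.1594%
β_Fenwick = Cov / Var(R_m) = 0.03974 / 0.03146 = 1.2632
E(R_Fenwick) = R_f + β × MRP = 4.1594% + 1.2632 × 5.7981% = 11.48%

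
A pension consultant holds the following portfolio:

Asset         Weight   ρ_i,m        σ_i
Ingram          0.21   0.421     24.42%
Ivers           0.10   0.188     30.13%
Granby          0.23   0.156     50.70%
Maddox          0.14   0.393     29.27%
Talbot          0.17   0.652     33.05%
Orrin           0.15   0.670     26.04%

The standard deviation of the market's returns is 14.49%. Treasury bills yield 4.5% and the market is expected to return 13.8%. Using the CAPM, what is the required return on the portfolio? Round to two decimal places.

12.48%

β_Ingram = 0.421 × 24.42% / 14.49% = 0.7095
β_Ivers = 0.188 × 30.13% / 14.49% = 0.3909
β_Granby = 0.156 × 50.70% / 14.49% = 0.5458
β_Maddox = 0.393 × 29.27% / 14.49% = 0.7939
β_Talbot = 0.652 × 33.05% / 14.49% = 1.4871
β_Orrin = 0.670 × 26.04% / 14.49% = 1.2041
β_P = Σ w_i β_i = 0.21×0.7095 + 0.10×0.3909 + 0.23×0.5458 + 0.14×0.7939 + 0.17×1.4871 + 0.15×1.2041 = 0.8582
MRP = 13.8% − 4.5% = 9.30%
E(R_P) = R_f + β_P × MRP = 4.5% + 0.8582 × 9.3% = 12.48%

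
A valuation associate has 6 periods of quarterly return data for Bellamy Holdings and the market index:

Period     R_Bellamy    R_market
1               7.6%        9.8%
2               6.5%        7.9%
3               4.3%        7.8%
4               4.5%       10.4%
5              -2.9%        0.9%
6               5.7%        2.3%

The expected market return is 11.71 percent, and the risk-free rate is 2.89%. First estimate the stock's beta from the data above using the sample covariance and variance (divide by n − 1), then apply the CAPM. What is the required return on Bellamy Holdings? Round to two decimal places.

Mean R_i = (7.6 + 6.5 + 4.3 + 4.5 − 2.9 + 5.7) / 6 = 4.2833%
Mean R_m = (9.8 + 7.9 + 7.8 + 10.4 + 0.9 + 2.3) / 6 = 6.5167%
Σ(R_i − R̄_i)(R_m − R̄_m) = 49.1917  ⇒  Cov = 49.1917 / 5 = 9.8383
Σ(R_m − R̄_m)² = 78.7483  ⇒  Var(R_m) = 78.7483 / 5 = 15.7497
β = Cov / Var(R_m) = 9.8383 / 15.7497 = 0.6247
MRP = 11.71% − 2.89% = 8.82%
E(R) = R_f + β × MRP = 2.89% + 0.6247 × 8.82% = 8.40%

8.40%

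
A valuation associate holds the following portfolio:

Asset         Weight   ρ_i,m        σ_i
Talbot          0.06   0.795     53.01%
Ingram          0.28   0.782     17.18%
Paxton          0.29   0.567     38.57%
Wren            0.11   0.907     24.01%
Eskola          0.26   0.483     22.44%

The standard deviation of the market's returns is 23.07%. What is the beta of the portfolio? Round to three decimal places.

0.774

β_Talbot = 0.795 × 53.01% / 23.07% = 1.8267
β_Ingram = 0.782 × 17.18% / 23.07% = 0.5823
β_Paxton = 0.567 × 38.57% / 23.07% = 0.9479
β_Wren = 0.907 × 24.01% / 23.07% = 0.9440
β_Eskola = 0.483 × 22.44% / 23.07% = 0.4698
β_P = Σ w_i β_i = 0.06×1.8267 + 0.28×0.5823 + 0.29×0.9479 + 0.11×0.9440 + 0.26×0.4698 = 0.7735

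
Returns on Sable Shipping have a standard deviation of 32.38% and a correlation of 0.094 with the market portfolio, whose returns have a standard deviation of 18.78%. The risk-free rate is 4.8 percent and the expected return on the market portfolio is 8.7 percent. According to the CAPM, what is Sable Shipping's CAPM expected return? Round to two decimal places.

β = ρ × σ_i / σ_m = 0.094 × 32.38% / 18.78% = 0.1621
MRP = 8.7% − 4.8% = 3.90%
E(R) = 4.8% + 0.1621 × 3.9% = 5.43%

5.43%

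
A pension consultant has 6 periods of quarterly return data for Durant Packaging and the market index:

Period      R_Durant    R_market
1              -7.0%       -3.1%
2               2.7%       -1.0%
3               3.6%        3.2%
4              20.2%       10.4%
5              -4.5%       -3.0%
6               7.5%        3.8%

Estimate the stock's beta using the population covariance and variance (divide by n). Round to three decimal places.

1.810

Mean R_i = (-7.0 + 2.7 + 3.6 + 20.2 − 4.5 + 7.5) / 6 = 3.7500%
Mean R_m = (-3.1 − 1.0 + 3.2 + 10.4 − 3.0 + 3.8) / 6 = 1.7167%
Σ(R_i − R̄_i)(R_m − R̄_m) = 243.9750  ⇒  Cov = 243.9750 / 6 = 40.6625
Σ(R_m − R̄_m)² = 134.7683  ⇒  Var(R_m) = 134.7683 / 6 = 22.4614
β = Cov / Var(R_m) = 40.6625 / 22.4614 = 1.8103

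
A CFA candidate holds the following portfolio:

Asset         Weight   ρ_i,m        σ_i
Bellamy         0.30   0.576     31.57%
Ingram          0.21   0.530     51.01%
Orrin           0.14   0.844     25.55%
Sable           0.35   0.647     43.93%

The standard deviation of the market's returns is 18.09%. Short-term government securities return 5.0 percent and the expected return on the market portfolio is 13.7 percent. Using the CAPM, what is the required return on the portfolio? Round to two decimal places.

16.59%

β_Bellamy = 0.576 × 31.57% / 18.09% = 1.0052
β_Ingram = 0.530 × 51.01% / 18.09% = 1.4945
β_Orrin = 0.844 × 25.55% / 18.09% = 1.1921
β_Sable = 0.647 × 43.93% / 18.09% = 1.5712
β_P = Σ w_i β_i = 0.30×1.0052 + 0.21×1.4945 + 0.14×1.1921 + 0.35×1.5712 = 1.3322
MRP = 13.7% − 5.0% = 8.70%
E(R_P) = R_f + β_P × MRP = 5.0% + 1.3322 × 8.7% = 16.59%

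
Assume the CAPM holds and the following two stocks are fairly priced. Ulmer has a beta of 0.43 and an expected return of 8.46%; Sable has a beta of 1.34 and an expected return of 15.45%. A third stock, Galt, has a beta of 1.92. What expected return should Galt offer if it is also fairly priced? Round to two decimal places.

MRP (SML slope) = (15.45% − 8.46%) / (1.34 − 0.43) = 6.99% / 0.91 = 7.6813%
R_f (intercept) = 8.46% − 0.43 × 7.6813% = 5.1570%
E(R_Galt) = R_f + β × MRP = 5.1570% + 1.92 × 7.6813% = 19.91%

19.91%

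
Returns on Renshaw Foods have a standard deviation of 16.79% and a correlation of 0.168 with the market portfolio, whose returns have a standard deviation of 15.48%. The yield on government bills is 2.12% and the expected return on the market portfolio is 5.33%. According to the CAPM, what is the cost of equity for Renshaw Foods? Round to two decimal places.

β = ρ × σ_i / σ_m = 0.168 × 16.79% / 15.48% = 0.1822
MRP = 5.33% − 2.12% = 3.21%
E(R) = 2.12% + 0.1822 × 3.21% = 2.70%

2.70%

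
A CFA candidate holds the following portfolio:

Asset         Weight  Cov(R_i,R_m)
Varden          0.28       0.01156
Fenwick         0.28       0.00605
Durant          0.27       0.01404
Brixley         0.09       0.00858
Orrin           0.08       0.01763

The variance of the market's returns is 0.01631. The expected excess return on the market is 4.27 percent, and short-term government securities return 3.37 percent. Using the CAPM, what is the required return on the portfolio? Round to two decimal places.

6.22%

β_Varden = 0.01156 / 0.01631 = 0.7088
β_Fenwick = 0.00605 / 0.01631 = 0.3709
β_Durant = 0.01404 / 0.01631 = 0.8608
β_Brixley = 0.00858 / 0.01631 = 0.5261
β_Orrin = 0.01763 / 0.01631 = 1.0809
β_P = Σ w_i β_i = 0.28×0.7088 + 0.28×0.3709 + 0.27×0.8608 + 0.09×0.5261 + 0.08×1.0809 = 0.6686
E(R_P) = R_f + β_P × MRP = 3.37% + 0.6686 × 4.27% = 6.22%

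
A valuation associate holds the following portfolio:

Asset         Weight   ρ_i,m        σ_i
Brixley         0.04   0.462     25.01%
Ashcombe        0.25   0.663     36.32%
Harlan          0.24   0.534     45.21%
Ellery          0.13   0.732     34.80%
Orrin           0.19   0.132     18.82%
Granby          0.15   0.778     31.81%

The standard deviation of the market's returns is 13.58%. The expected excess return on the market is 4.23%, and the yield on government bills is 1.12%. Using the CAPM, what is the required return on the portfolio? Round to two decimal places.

7.28%

β_Brixley = 0.462 × 25.01% / 13.58% = 0.8509
β_Ashcombe = 0.663 × 36.32% / 13.58% = 1.7732
β_Harlan = 0.534 × 45.21% / 13.58% = 1.7778
β_Ellery = 0.732 × 34.80% / 13.58% = 1.8758
β_Orrin = 0.132 × 18.82% / 13.58% = 0.1829
β_Granby = 0.778 × 31.81% / 13.58% = 1.8224
β_P = Σ w_i β_i = 0.04×0.8509 + 0.25×1.7732 + 0.24×1.7778 + 0.13×1.8758 + 0.19×0.1829 + 0.15×1.8224 = 1.4560
E(R_P) = R_f + β_P × MRP = 1.12% + 1.4560 × 4.23% = 7.28%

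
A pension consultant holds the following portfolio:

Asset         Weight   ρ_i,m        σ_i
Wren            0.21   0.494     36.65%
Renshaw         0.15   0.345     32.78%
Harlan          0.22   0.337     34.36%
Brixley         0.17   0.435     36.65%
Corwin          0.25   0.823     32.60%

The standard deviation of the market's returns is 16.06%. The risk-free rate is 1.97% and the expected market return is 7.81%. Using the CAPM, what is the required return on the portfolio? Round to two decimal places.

β_Wren = 0.494 × 36.65% / 16.06% = 1.1273
β_Renshaw = 0.345 × 32.78% / 16.06% = 0.7042
β_Harlan = 0.337 × 34.36% / 16.06% = 0.7210
β_Brixley = 0.435 × 36.65% / 16.06% = 0.9927
β_Corwin = 0.823 × 32.60% / 16.06% = 1.6706
β_P = Σ w_i β_i = 0.21×1.1273 + 0.15×0.7042 + 0.22×0.7210 + 0.17×0.9927 + 0.25×1.6706 = 1.0874
MRP = 7.81% − 1.97% = 5.84%
E(R_P) = R_f + β_P × MRP = 1.97% + 1.0874 × 5.84% = 8.32%

8.32%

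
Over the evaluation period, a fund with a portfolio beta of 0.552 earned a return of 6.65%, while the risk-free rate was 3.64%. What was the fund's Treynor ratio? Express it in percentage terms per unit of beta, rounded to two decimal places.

5.45%

Treynor = (R_P − R_f) / β_P = (6.65% − 3.64%) / 0.5520 = 3.01% / 0.5520 = 5.45%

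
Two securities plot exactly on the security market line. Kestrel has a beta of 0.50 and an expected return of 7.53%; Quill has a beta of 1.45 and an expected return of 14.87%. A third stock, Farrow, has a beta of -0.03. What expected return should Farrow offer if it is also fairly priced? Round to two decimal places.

MRP (SML slope) = (14.87% − 7.53%) / (1.45 − 0.50) = 7.34% / 0.95 = 7.7263%
R_f (intercept) = 7.53% − 0.50 × 7.7263% = 3.6669%
E(R_Farrow) = R_f + β × MRP = 3.6669% + -0.03 × 7.7263% = 3.44%

3.44%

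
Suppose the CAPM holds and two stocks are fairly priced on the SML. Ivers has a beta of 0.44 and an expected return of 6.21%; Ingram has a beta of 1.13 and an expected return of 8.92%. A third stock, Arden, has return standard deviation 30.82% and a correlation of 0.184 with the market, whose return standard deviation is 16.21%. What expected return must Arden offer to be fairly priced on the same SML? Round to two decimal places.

5.86%

MRP = (8.92% − 6.21%) / (1.13 − 0.44) = 3.9275%
R_f = 6.21% − 0.44 × 3.9275% = 4.4819%
β_Arden = ρ·σ_i/σ_m = 0.184 × 30.82 / 16.21 = 0.3498
E(R_Arden) = R_f + β × MRP = 4.4819% + 0.3498 × 3.9275% = 5.86%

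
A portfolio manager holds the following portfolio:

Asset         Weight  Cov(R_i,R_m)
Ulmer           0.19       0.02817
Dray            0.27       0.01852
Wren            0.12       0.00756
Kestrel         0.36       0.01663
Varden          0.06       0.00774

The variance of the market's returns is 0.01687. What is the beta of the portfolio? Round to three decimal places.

β_Ulmer = 0.02817 / 0.01687 = 1.6698
β_Dray = 0.01852 / 0.01687 = 1.0978
β_Wren = 0.00756 / 0.01687 = 0.4481
β_Kestrel = 0.01663 / 0.01687 = 0.9858
β_Varden = 0.00774 / 0.01687 = 0.4588
β_P = Σ w_i β_i = 0.19×1.6698 + 0.27×1.0978 + 0.12×0.4481 + 0.36×0.9858 + 0.06×0.4588 = 1.0499

1.050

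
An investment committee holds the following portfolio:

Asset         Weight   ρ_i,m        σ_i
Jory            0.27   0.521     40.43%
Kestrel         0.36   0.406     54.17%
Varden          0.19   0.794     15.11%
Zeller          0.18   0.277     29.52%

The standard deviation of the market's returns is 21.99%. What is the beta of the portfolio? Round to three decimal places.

β_Jory = 0.521 × 40.43% / 21.99% = 0.9579
β_Kestrel = 0.406 × 54.17% / 21.99% = 1.0001
β_Varden = 0.794 × 15.11% / 21.99% = 0.5456
β_Zeller = 0.277 × 29.52% / 21.99% = 0.3719
β_P = Σ w_i β_i = 0.27×0.9579 + 0.36×1.0001 + 0.19×0.5456 + 0.18×0.3719 = 0.7893

0.789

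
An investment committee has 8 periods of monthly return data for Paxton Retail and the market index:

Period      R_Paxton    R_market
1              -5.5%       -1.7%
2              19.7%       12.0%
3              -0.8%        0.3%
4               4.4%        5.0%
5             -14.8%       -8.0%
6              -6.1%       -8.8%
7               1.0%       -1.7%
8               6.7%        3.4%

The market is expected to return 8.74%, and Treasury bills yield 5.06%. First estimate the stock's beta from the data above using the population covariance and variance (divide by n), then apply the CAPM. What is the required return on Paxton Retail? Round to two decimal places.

Mean R_i = (-5.5 + 19.7 − 0.8 + 4.4 − 14.8 − 6.1 + 1.0 + 6.7) / 8 = 0.5750%
Mean R_m = (-1.7 + 12.0 + 0.3 + 5.0 − 8.0 − 8.8 − 1.7 + 3.4) / 8 = 0.0625%
Σ(R_i − R̄_i)(R_m − R̄_m) = 460.3825  ⇒  Cov = 460.3825 / 8 = 57.5478
Σ(R_m − R̄_m)² = 327.8388  ⇒  Var(R_m) = 327.8388 / 8 = 40.9799
β = Cov / Var(R_m) = 57.5478 / 40.9799 = 1.4043
MRP = 8.74% − 5.06% = 3.68%
E(R) = R_f + β × MRP = 5.06% + 1.4043 × 3.68% = 10.23%

10.23%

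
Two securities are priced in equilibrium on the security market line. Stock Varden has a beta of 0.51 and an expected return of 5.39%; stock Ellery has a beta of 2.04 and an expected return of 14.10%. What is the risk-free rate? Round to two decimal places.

Both satisfy E(R) = R_f + β·MRP, so the slope of the SML is
MRP = (14.10% − 5.39%) / (2.04 − 0.51) = 8.71% / 1.53 = 5.6928%
R_f = E(R_Varden) − β_Varden·MRP = 5.39% − 0.51 × 5.6928% = 2.4867%

2.49%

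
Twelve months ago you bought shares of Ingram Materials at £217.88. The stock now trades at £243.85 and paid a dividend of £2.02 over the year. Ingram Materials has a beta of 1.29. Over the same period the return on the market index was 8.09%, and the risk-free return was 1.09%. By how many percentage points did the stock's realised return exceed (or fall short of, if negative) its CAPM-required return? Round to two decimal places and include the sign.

Realised HPR = (P1 + D1 − P0) / P0 = (243.85 + 2.02 − 217.88) / 217.88 = 27.99 / 217.88 = 12.8465%
MRP = 8.09% − 1.09% = 7.00%
CAPM required = R_f + β·MRP = 1.09% + 1.29 × 7.00% = 10.1200%
α = realised − required = 12.8465% − 10.1200% = +2.73%

+2.73%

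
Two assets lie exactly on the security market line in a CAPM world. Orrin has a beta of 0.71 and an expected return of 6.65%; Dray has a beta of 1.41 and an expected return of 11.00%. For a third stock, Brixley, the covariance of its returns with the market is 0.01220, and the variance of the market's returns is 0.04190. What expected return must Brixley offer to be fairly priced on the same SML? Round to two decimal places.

4.05%

MRP = (11.00% − 6.65%) / (1.41 − 0.71) = 6.2143%
R_f = 6.65% − 0.71 × 6.2143% = 2.2378%
β_Brixley = Cov / Var(R_m) = 0.01220 / 0.04190 = 0.2912
E(R_Brixley) = R_f + β × MRP = 2.2378% + 0.2912 × 6.2143% = 4.05%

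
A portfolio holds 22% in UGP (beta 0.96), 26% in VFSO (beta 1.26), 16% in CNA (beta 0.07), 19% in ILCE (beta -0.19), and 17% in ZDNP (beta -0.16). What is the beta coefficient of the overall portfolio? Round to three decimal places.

β_P = Σ w_i β_i = 0.22×0.96 + 0.26×1.26 + 0.16×0.07 + 0.19×-0.19 + 0.17×-0.16 = 0.4867

0.487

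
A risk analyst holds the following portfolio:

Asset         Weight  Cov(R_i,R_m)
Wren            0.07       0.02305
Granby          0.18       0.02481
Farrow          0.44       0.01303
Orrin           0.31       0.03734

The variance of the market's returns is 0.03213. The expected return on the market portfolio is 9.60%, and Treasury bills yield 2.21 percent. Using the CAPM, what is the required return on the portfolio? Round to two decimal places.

7.59%

β_Wren = 0.02305 / 0.03213 = 0.7174
β_Granby = 0.02481 / 0.03213 = 0.7722
β_Farrow = 0.01303 / 0.03213 = 0.4055
β_Orrin = 0.03734 / 0.03213 = 1.1622
β_P = Σ w_i β_i = 0.07×0.7174 + 0.18×0.7722 + 0.44×0.4055 + 0.31×1.1622 = 0.7279
MRP = 9.60% − 2.21% = 7.39%
E(R_P) = R_f + β_P × MRP = 2.21% + 0.7279 × 7.39% = 7.59%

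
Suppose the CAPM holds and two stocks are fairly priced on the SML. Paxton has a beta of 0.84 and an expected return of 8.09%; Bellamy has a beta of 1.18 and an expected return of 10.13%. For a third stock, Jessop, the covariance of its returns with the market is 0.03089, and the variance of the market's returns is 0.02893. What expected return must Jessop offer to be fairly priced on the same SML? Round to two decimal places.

9.46%

MRP = (10.13% − 8.09%) / (1.18 − 0.84) = 6.0000%
R_f = 8.09% − 0.84 × 6.0000% = 3.0500%
β_Jessop = Cov / Var(R_m) = 0.03089 / 0.02893 = 1.0677
E(R_Jessop) = R_f + β × MRP = 3.0500% + 1.0677 × 6.0000% = 9.46%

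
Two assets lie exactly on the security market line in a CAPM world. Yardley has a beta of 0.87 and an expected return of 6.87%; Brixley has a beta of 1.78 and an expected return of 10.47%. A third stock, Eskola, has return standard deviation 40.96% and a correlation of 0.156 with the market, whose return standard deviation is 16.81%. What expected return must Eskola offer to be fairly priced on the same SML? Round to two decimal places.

MRP = (10.47% − 6.87%) / (1.78 − 0.87) = 3.9560%
R_f = 6.87% − 0.87 × 3.9560% = 3.4283%
β_Eskola = ρ·σ_i/σ_m = 0.156 × 40.96 / 16.81 = 0.3801
E(R_Eskola) = R_f + β × MRP = 3.4283% + 0.3801 × 3.9560% = 4.93%

4.93%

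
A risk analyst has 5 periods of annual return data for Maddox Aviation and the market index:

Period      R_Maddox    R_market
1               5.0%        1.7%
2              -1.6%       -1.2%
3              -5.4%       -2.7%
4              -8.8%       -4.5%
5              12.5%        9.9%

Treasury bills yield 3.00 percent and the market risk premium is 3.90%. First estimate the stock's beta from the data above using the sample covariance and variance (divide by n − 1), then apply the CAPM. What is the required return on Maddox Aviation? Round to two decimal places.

8.71%

Mean R_i = (5.0 − 1.6 − 5.4 − 8.8 + 12.5) / 5 = 0.3400%
Mean R_m = (1.7 − 1.2 − 2.7 − 4.5 + 9.9) / 5 = 0.6400%
Σ(R_i − R̄_i)(R_m − R̄_m) = 187.2620  ⇒  Cov = 187.2620 / 4 = 46.8155
Σ(R_m − R̄_m)² = 127.8320  ⇒  Var(R_m) = 127.8320 / 4 = 31.9580
β = Cov / Var(R_m) = 46.8155 / 31.9580 = 1.4649
E(R) = R_f + β × MRP = 3.00% + 1.4649 × 3.90% = 8.71%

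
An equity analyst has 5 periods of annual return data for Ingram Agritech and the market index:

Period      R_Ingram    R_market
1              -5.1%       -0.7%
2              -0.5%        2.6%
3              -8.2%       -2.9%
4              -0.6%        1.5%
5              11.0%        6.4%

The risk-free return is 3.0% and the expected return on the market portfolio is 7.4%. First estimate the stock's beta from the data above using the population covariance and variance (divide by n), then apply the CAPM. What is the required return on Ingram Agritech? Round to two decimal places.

Mean R_i = (-5.1 − 0.5 − 8.2 − 0.6 + 11.0) / 5 = -0.6800%
Mean R_m = (-0.7 + 2.6 − 2.9 + 1.5 + 6.4) / 5 = 1.3800%
Σ(R_i − R̄_i)(R_m − R̄_m) = 100.2420  ⇒  Cov = 100.2420 / 5 = 20.0484
Σ(R_m − R̄_m)² = 49.3480  ⇒  Var(R_m) = 49.3480 / 5 = 9.8696
β = Cov / Var(R_m) = 20.0484 / 9.8696 = 2.0313
MRP = 7.4% − 3.0% = 4.40%
E(R) = R_f + β × MRP = 3.0% + 2.0313 × 4.4% = 11.94%

11.94%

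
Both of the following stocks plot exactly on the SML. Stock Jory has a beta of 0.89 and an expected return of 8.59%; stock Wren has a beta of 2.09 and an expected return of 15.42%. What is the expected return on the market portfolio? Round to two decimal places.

Both satisfy E(R) = R_f + β·MRP, so the slope of the SML is
MRP = (15.42% − 8.59%) / (2.09 − 0.89) = 6.83% / 1.20 = 5.6917%
R_f = E(R_Jory) − β_Jory·MRP = 8.59% − 0.89 × 5.6917% = 3.5244%
E(R_m) = R_f + MRP = 3.5244% + 5.6917% = 9.22%

9.22%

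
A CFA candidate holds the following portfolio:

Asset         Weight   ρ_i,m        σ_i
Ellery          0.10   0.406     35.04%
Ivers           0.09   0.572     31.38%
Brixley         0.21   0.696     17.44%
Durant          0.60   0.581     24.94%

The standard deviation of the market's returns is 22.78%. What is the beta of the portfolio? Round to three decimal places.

0.627

β_Ellery = 0.406 × 35.04% / 22.78% = 0.6245
β_Ivers = 0.572 × 31.38% / 22.78% = 0.7879
β_Brixley = 0.696 × 17.44% / 22.78% = 0.5328
β_Durant = 0.581 × 24.94% / 22.78% = 0.6361
β_P = Σ w_i β_i = 0.10×0.6245 + 0.09×0.7879 + 0.21×0.5328 + 0.60×0.6361 = 0.6269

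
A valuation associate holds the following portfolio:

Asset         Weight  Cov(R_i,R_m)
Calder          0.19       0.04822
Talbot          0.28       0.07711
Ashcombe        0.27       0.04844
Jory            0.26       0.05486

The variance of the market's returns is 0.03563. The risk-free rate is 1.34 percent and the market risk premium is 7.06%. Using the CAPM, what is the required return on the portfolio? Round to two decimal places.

12.85%

β_Calder = 0.04822 / 0.03563 = 1.3534
β_Talbot = 0.07711 / 0.03563 = 2.1642
β_Ashcombe = 0.04844 / 0.03563 = 1.3595
β_Jory = 0.05486 / 0.03563 = 1.5397
β_P = Σ w_i β_i = 0.19×1.3534 + 0.28×2.1642 + 0.27×1.3595 + 0.26×1.5397 = 1.6305
E(R_P) = R_f + β_P × MRP = 1.34% + 1.6305 × 7.06% = 12.85%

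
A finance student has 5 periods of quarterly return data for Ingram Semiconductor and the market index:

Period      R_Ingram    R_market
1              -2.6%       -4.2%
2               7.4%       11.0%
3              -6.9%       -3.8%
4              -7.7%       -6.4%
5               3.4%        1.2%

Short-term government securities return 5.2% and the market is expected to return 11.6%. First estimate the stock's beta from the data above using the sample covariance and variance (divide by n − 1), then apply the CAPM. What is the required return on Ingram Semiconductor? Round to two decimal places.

10.76%

Mean R_i = (-2.6 + 7.4 − 6.9 − 7.7 + 3.4) / 5 = -1.2800%
Mean R_m = (-4.2 + 11.0 − 3.8 − 6.4 + 1.2) / 5 = -0.4400%
Σ(R_i − R̄_i)(R_m − R̄_m) = 169.0840  ⇒  Cov = 169.0840 / 4 = 42.2710
Σ(R_m − R̄_m)² = 194.5120  ⇒  Var(R_m) = 194.5120 / 4 = 48.6280
β = Cov / Var(R_m) = 42.2710 / 48.6280 = 0.8693
MRP = 11.6% − 5.2% = 6.40%
E(R) = R_f + β × MRP = 5.2% + 0.8693 × 6.4% = 10.76%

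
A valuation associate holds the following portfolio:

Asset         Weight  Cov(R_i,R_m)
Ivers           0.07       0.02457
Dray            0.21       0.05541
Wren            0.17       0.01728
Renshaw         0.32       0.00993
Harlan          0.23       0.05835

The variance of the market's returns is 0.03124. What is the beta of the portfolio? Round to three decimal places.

1.053

β_Ivers = 0.02457 / 0.03124 = 0.7865
β_Dray = 0.05541 / 0.03124 = 1.7737
β_Wren = 0.01728 / 0.03124 = 0.5531
β_Renshaw = 0.00993 / 0.03124 = 0.3179
β_Harlan = 0.05835 / 0.03124 = 1.8678
β_P = Σ w_i β_i = 0.07×0.7865 + 0.21×1.7737 + 0.17×0.5531 + 0.32×0.3179 + 0.23×1.8678 = 1.0529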